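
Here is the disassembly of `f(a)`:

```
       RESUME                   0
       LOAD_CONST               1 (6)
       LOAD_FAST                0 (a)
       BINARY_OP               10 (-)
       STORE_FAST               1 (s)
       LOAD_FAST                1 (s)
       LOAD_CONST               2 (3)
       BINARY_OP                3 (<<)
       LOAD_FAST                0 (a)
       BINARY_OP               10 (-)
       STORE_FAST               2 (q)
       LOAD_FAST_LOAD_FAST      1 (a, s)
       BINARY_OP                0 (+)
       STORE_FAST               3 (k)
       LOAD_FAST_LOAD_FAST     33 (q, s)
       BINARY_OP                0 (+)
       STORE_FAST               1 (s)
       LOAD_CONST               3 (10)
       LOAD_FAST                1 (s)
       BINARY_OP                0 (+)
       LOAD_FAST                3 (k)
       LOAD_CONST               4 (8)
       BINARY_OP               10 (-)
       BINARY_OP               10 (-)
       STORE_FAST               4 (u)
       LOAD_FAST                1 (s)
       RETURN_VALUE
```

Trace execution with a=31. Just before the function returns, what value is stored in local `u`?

LOAD_CONST → push 6. Stack: [6]
LOAD_FAST a → push 31. Stack: [6, 31]
BINARY_OP - → 6 - 31 = -25. Stack: [-25]
STORE_FAST s → s=-25. Stack: []
LOAD_FAST s → push -25. Stack: [-25]
LOAD_CONST → push 3. Stack: [-25, 3]
BINARY_OP << → -25 << 3 = -200. Stack: [-200]
LOAD_FAST a → push 31. Stack: [-200, 31]
BINARY_OP - → -200 - 31 = -231. Stack: [-231]
STORE_FAST q → q=-231. Stack: []
LOAD_FAST_LOAD_FAST a,s → push 31,-25. Stack: [31, -25]
BINARY_OP + → 31 + -25 = 6. Stack: [6]
STORE_FAST k → k=6. Stack: []
LOAD_FAST_LOAD_FAST q,s → push -231,-25. Stack: [-231, -25]
BINARY_OP + → -231 + -25 = -256. Stack: [-256]
STORE_FAST s → s=-256. Stack: []
LOAD_CONST → push 10. Stack: [10]
LOAD_FAST s → push -256. Stack: [10, -256]
BINARY_OP + → 10 + -256 = -246. Stack: [-246]
LOAD_FAST k → push 6. Stack: [-246, 6]
LOAD_CONST → push 8. Stack: [-246, 6, 8]
BINARY_OP - → 6 - 8 = -2. Stack: [-246, -2]
BINARY_OP - → -246 - -2 = -244. Stack: [-244]
STORE_FAST u → u=-244. Stack: []
LOAD_FAST s → push -256. Stack: [-256]
RETURN_VALUE → return -256.

-244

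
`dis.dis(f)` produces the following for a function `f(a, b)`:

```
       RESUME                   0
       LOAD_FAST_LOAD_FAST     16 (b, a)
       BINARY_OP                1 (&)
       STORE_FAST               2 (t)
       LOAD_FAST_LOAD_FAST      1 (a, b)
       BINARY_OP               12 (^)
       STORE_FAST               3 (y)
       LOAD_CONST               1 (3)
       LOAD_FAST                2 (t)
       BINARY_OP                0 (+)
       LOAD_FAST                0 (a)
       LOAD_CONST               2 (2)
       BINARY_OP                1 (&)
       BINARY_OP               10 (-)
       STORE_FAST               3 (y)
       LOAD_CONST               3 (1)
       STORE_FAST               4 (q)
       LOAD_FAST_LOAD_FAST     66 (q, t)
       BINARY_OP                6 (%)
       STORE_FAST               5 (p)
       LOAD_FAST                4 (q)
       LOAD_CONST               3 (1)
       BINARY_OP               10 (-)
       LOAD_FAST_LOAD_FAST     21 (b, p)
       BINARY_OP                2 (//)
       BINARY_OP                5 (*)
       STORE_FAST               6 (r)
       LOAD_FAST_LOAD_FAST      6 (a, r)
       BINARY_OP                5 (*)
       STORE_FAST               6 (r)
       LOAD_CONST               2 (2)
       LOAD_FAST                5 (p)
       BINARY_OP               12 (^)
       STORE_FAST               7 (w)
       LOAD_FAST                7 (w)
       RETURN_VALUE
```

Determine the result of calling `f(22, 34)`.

3

LOAD_FAST_LOAD_FAST b,a → push 34,22. Stack: [34, 22]
BINARY_OP & → 34 & 22 = 2. Stack: [2]
STORE_FAST t → t=2. Stack: []
LOAD_FAST_LOAD_FAST a,b → push 22,34. Stack: [22, 34]
BINARY_OP ^ → 22 ^ 34 = 52. Stack: [52]
STORE_FAST y → y=52. Stack: []
LOAD_CONST → push 3. Stack: [3]
LOAD_FAST t → push 2. Stack: [3, 2]
BINARY_OP + → 3 + 2 = 5. Stack: [5]
LOAD_FAST a → push 22. Stack: [5, 22]
LOAD_CONST → push 2. Stack: [5, 22, 2]
BINARY_OP & → 22 & 2 = 2. Stack: [5, 2]
BINARY_OP - → 5 - 2 = 3. Stack: [3]
STORE_FAST y → y=3. Stack: []
LOAD_CONST → push 1. Stack: [1]
STORE_FAST q → q=1. Stack: []
LOAD_FAST_LOAD_FAST q,t → push 1,2. Stack: [1, 2]
BINARY_OP % → 1 % 2 = 1. Stack: [1]
STORE_FAST p → p=1. Stack: []
LOAD_FAST q → push 1. Stack: [1]
LOAD_CONST → push 1. Stack: [1, 1]
BINARY_OP - → 1 - 1 = 0. Stack: [0]
LOAD_FAST_LOAD_FAST b,p → push 34,1. Stack: [0, 34, 1]
BINARY_OP // → 34 // 1 = 34. Stack: [0, 34]
BINARY_OP * → 0 * 34 = 0. Stack: [0]
STORE_FAST r → r=0. Stack: []
LOAD_FAST_LOAD_FAST a,r → push 22,0. Stack: [22, 0]
BINARY_OP * → 22 * 0 = 0. Stack: [0]
STORE_FAST r → r=0. Stack: []
LOAD_CONST → push 2. Stack: [2]
LOAD_FAST p → push 1. Stack: [2, 1]
BINARY_OP ^ → 2 ^ 1 = 3. Stack: [3]
STORE_FAST w → w=3. Stack: []
LOAD_FAST w → push 3. Stack: [3]
RETURN_VALUE → return 3.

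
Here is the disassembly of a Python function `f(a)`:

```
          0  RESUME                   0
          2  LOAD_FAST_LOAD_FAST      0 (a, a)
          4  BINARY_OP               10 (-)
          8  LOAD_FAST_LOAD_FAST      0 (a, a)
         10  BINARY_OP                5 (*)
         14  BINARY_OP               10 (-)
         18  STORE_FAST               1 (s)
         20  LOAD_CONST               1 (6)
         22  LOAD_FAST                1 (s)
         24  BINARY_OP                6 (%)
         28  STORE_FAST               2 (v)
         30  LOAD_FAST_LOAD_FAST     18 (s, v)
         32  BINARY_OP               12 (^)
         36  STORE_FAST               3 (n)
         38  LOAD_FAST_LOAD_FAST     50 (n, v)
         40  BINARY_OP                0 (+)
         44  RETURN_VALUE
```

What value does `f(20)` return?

-388

LOAD_FAST_LOAD_FAST a,a → push 20,20. Stack: [20, 20]
BINARY_OP - → 20 - 20 = 0. Stack: [0]
LOAD_FAST_LOAD_FAST a,a → push 20,20. Stack: [0, 20, 20]
BINARY_OP * → 20 * 20 = 400. Stack: [0, 400]
BINARY_OP - → 0 - 400 = -400. Stack: [-400]
STORE_FAST s → s=-400. Stack: []
LOAD_CONST → push 6. Stack: [6]
LOAD_FAST s → push -400. Stack: [6, -400]
BINARY_OP % → 6 % -400 = -394. Stack: [-394]
STORE_FAST v → v=-394. Stack: []
LOAD_FAST_LOAD_FAST s,v → push -400,-394. Stack: [-400, -394]
BINARY_OP ^ → -400 ^ -394 = 6. Stack: [6]
STORE_FAST n → n=6. Stack: []
LOAD_FAST_LOAD_FAST n,v → push 6,-394. Stack: [6, -394]
BINARY_OP + → 6 + -394 = -388. Stack: [-388]
RETURN_VALUE → return -388.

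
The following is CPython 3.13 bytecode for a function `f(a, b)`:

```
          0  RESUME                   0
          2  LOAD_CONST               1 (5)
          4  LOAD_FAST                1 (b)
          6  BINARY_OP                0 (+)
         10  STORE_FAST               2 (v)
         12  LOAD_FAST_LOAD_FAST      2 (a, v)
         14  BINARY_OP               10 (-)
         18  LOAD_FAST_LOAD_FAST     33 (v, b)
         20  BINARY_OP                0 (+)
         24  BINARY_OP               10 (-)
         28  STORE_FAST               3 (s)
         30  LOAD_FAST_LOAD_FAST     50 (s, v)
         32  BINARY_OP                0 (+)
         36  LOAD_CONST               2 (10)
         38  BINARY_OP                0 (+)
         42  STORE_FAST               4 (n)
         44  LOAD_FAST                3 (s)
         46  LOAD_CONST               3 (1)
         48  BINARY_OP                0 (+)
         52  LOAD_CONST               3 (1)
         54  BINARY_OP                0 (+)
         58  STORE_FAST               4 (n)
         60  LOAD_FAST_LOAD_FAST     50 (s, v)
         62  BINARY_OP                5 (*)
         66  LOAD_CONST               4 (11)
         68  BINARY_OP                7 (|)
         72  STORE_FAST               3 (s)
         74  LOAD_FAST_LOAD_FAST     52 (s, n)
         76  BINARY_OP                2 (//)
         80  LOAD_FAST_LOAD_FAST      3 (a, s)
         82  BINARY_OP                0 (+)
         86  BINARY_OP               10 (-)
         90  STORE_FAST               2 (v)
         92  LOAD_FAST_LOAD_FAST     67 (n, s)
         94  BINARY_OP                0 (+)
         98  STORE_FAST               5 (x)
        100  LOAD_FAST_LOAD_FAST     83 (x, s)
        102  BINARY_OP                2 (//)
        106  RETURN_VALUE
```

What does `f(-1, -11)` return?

0

LOAD_CONST → push 5. Stack: [5]
LOAD_FAST b → push -11. Stack: [5, -11]
BINARY_OP + → 5 + -11 = -6. Stack: [-6]
STORE_FAST v → v=-6. Stack: []
LOAD_FAST_LOAD_FAST a,v → push -1,-6. Stack: [-1, -6]
BINARY_OP - → -1 - -6 = 5. Stack: [5]
LOAD_FAST_LOAD_FAST v,b → push -6,-11. Stack: [5, -6, -11]
BINARY_OP + → -6 + -11 = -17. Stack: [5, -17]
BINARY_OP - → 5 - -17 = 22. Stack: [22]
STORE_FAST s → s=22. Stack: []
LOAD_FAST_LOAD_FAST s,v → push 22,-6. Stack: [22, -6]
BINARY_OP + → 22 + -6 = 16. Stack: [16]
LOAD_CONST → push 10. Stack: [16, 10]
BINARY_OP + → 16 + 10 = 26. Stack: [26]
STORE_FAST n → n=26. Stack: []
LOAD_FAST s → push 22. Stack: [22]
LOAD_CONST → push 1. Stack: [22, 1]
BINARY_OP + → 22 + 1 = 23. Stack: [23]
LOAD_CONST → push 1. Stack: [23, 1]
BINARY_OP + → 23 + 1 = 24. Stack: [24]
STORE_FAST n → n=24. Stack: []
LOAD_FAST_LOAD_FAST s,v → push 22,-6. Stack: [22, -6]
BINARY_OP * → 22 * -6 = -132. Stack: [-132]
LOAD_CONST → push 11. Stack: [-132, 11]
BINARY_OP | → -132 | 11 = -129. Stack: [-129]
STORE_FAST s → s=-129. Stack: []
LOAD_FAST_LOAD_FAST s,n → push -129,24. Stack: [-129, 24]
BINARY_OP // → -129 // 24 = -6. Stack: [-6]
LOAD_FAST_LOAD_FAST a,s → push -1,-129. Stack: [-6, -1, -129]
BINARY_OP + → -1 + -129 = -130. Stack: [-6, -130]
BINARY_OP - → -6 - -130 = 124. Stack: [124]
STORE_FAST v → v=124. Stack: []
LOAD_FAST_LOAD_FAST n,s → push 24,-129. Stack: [24, -129]
BINARY_OP + → 24 + -129 = -105. Stack: [-105]
STORE_FAST x → x=-105. Stack: []
LOAD_FAST_LOAD_FAST x,s → push -105,-129. Stack: [-105, -129]
BINARY_OP // → -105 // -129 = 0. Stack: [0]
RETURN_VALUE → return 0.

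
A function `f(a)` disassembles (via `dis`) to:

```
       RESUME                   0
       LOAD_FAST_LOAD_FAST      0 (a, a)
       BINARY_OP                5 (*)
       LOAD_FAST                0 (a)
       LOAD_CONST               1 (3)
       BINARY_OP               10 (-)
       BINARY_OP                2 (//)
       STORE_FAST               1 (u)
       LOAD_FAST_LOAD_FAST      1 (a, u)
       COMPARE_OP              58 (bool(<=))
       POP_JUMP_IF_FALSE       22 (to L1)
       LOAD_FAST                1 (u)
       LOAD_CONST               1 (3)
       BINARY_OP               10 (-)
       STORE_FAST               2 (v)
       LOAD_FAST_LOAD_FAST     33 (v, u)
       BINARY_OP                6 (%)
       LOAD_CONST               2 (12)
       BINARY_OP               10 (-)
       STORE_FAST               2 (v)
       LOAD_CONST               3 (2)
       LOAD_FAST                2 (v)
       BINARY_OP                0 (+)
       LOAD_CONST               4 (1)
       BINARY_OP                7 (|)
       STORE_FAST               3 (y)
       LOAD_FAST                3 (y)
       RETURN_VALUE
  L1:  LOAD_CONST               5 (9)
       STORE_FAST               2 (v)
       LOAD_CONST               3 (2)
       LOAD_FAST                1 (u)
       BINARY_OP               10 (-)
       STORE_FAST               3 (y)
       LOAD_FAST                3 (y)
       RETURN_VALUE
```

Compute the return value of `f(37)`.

27

LOAD_FAST_LOAD_FAST a,a → push 37,37. Stack: [37, 37]
BINARY_OP * → 37 * 37 = 1369. Stack: [1369]
LOAD_FAST a → push 37. Stack: [1369, 37]
LOAD_CONST → push 3. Stack: [1369, 37, 3]
BINARY_OP - → 37 - 3 = 34. Stack: [1369, 34]
BINARY_OP // → 1369 // 34 = 40. Stack: [40]
STORE_FAST u → u=40. Stack: []
LOAD_FAST_LOAD_FAST a,u → push 37,40. Stack: [37, 40]
COMPARE_OP bool(<=) → 37 vs 40 = True. Stack: [True]
POP_JUMP_IF_FALSE → pop True; no jump. Stack: []
LOAD_FAST u → push 40. Stack: [40]
LOAD_CONST → push 3. Stack: [40, 3]
BINARY_OP - → 40 - 3 = 37. Stack: [37]
STORE_FAST v → v=37. Stack: []
LOAD_FAST_LOAD_FAST v,u → push 37,40. Stack: [37, 40]
BINARY_OP % → 37 % 40 = 37. Stack: [37]
LOAD_CONST → push 12. Stack: [37, 12]
BINARY_OP - → 37 - 12 = 25. Stack: [25]
STORE_FAST v → v=25. Stack: []
LOAD_CONST → push 2. Stack: [2]
LOAD_FAST v → push 25. Stack: [2, 25]
BINARY_OP + → 2 + 25 = 27. Stack: [27]
LOAD_CONST → push 1. Stack: [27, 1]
BINARY_OP | → 27 | 1 = 27. Stack: [27]
STORE_FAST y → y=27. Stack: []
LOAD_FAST y → push 27. Stack: [27]
RETURN_VALUE → return 27.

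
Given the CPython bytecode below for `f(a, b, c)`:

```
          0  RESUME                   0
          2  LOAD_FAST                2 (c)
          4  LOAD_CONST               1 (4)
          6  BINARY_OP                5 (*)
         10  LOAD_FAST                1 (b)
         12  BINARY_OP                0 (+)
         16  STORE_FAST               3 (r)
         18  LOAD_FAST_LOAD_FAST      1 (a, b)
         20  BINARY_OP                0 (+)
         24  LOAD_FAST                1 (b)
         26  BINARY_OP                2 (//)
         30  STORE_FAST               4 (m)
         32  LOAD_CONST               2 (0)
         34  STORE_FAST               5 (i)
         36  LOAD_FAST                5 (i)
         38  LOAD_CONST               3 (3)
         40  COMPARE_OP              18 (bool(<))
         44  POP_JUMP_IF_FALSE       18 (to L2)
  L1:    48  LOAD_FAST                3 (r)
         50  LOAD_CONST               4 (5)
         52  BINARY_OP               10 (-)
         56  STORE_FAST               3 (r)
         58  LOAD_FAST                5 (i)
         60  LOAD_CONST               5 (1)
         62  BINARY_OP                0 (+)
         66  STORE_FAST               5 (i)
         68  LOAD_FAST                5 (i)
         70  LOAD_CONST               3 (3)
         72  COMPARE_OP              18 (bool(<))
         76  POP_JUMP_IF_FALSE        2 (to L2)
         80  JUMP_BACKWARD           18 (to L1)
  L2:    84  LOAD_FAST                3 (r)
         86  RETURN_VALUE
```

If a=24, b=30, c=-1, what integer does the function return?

11

LOAD_FAST c → push -1. Stack: [-1]
LOAD_CONST → push 4. Stack: [-1, 4]
BINARY_OP * → -1 * 4 = -4. Stack: [-4]
LOAD_FAST b → push 30. Stack: [-4, 30]
BINARY_OP + → -4 + 30 = 26. Stack: [26]
STORE_FAST r → r=26. Stack: []
LOAD_FAST_LOAD_FAST a,b → push 24,30. Stack: [24, 30]
BINARY_OP + → 24 + 30 = 54. Stack: [54]
LOAD_FAST b → push 30. Stack: [54, 30]
BINARY_OP // → 54 // 30 = 1. Stack: [1]
STORE_FAST m → m=1. Stack: []
LOAD_CONST → push 0. Stack: [0]
STORE_FAST i → i=0. Stack: []
LOAD_FAST i → push 0. Stack: [0]
LOAD_CONST → push 3. Stack: [0, 3]
COMPARE_OP bool(<) → 0 vs 3 = True. Stack: [True]
POP_JUMP_IF_FALSE → pop True; no jump. Stack: []
LOAD_FAST r → push 26. Stack: [26]
LOAD_CONST → push 5. Stack: [26, 5]
BINARY_OP - → 26 - 5 = 21. Stack: [21]
STORE_FAST r → r=21. Stack: []
LOAD_FAST i → push 0. Stack: [0]
LOAD_CONST → push 1. Stack: [0, 1]
BINARY_OP + → 0 + 1 = 1. Stack: [1]
STORE_FAST i → i=1. Stack: []
LOAD_FAST i → push 1. Stack: [1]
LOAD_CONST → push 3. Stack: [1, 3]
COMPARE_OP bool(<) → 1 vs 3 = True. Stack: [True]
POP_JUMP_IF_FALSE → pop True; no jump. Stack: []
LOAD_FAST r → push 21. Stack: [21]
LOAD_CONST → push 5. Stack: [21, 5]
BINARY_OP - → 21 - 5 = 16. Stack: [16]
STORE_FAST r → r=16. Stack: []
LOAD_FAST i → push 1. Stack: [1]
LOAD_CONST → push 1. Stack: [1, 1]
BINARY_OP + → 1 + 1 = 2. Stack: [2]
STORE_FAST i → i=2. Stack: []
LOAD_FAST i → push 2. Stack: [2]
LOAD_CONST → push 3. Stack: [2, 3]
COMPARE_OP bool(<) → 2 vs 3 = True. Stack: [True]
POP_JUMP_IF_FALSE → pop True; no jump. Stack: []
LOAD_FAST r → push 16. Stack: [16]
LOAD_CONST → push 5. Stack: [16, 5]
BINARY_OP - → 16 - 5 = 11. Stack: [11]
STORE_FAST r → r=11. Stack: []
LOAD_FAST i → push 2. Stack: [2]
LOAD_CONST → push 1. Stack: [2, 1]
BINARY_OP + → 2 + 1 = 3. Stack: [3]
STORE_FAST i → i=3. Stack: []
LOAD_FAST i → push 3. Stack: [3]
LOAD_CONST → push 3. Stack: [3, 3]
COMPARE_OP bool(<) → 3 vs 3 = False. Stack: [False]
POP_JUMP_IF_FALSE → pop False; jump. Stack: []
LOAD_FAST r → push 11. Stack: [11]
RETURN_VALUE → return 11.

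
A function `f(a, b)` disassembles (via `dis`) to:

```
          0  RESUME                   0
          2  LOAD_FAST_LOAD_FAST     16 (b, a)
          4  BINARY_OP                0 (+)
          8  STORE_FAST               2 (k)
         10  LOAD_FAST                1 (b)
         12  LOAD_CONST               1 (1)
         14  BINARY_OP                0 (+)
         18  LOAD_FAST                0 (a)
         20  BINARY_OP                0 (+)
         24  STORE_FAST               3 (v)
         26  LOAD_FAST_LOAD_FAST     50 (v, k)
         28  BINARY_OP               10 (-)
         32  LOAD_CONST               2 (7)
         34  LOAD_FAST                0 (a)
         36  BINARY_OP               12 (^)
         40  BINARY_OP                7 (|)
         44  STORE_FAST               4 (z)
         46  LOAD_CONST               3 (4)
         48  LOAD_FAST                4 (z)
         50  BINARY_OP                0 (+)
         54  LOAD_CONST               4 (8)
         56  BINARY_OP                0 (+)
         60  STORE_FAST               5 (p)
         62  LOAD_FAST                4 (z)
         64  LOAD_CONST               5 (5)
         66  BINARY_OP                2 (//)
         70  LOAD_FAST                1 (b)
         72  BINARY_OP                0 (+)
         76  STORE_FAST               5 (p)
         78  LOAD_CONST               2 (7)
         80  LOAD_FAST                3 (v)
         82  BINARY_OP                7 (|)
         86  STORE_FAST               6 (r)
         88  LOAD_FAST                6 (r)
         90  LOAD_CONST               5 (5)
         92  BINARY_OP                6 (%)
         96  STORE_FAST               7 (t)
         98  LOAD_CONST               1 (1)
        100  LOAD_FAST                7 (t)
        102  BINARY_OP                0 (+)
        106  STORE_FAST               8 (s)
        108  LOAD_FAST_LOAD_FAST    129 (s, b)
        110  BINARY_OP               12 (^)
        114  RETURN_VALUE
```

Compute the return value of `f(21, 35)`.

LOAD_FAST_LOAD_FAST b,a → push 35,21. Stack: [35, 21]
BINARY_OP + → 35 + 21 = 56. Stack: [56]
STORE_FAST k → k=56. Stack: []
LOAD_FAST b → push 35. Stack: [35]
LOAD_CONST → push 1. Stack: [35, 1]
BINARY_OP + → 35 + 1 = 36. Stack: [36]
LOAD_FAST a → push 21. Stack: [36, 21]
BINARY_OP + → 36 + 21 = 57. Stack: [57]
STORE_FAST v → v=57. Stack: []
LOAD_FAST_LOAD_FAST v,k → push 57,56. Stack: [57, 56]
BINARY_OP - → 57 - 56 = 1. Stack: [1]
LOAD_CONST → push 7. Stack: [1, 7]
LOAD_FAST a → push 21. Stack: [1, 7, 21]
BINARY_OP ^ → 7 ^ 21 = 18. Stack: [1, 18]
BINARY_OP | → 1 | 18 = 19. Stack: [19]
STORE_FAST z → z=19. Stack: []
LOAD_CONST → push 4. Stack: [4]
LOAD_FAST z → push 19. Stack: [4, 19]
BINARY_OP + → 4 + 19 = 23. Stack: [23]
LOAD_CONST → push 8. Stack: [23, 8]
BINARY_OP + → 23 + 8 = 31. Stack: [31]
STORE_FAST p → p=31. Stack: []
LOAD_FAST z → push 19. Stack: [19]
LOAD_CONST → push 5. Stack: [19, 5]
BINARY_OP // → 19 // 5 = 3. Stack: [3]
LOAD_FAST b → push 35. Stack: [3, 35]
BINARY_OP + → 3 + 35 = 38. Stack: [38]
STORE_FAST p → p=38. Stack: []
LOAD_CONST → push 7. Stack: [7]
LOAD_FAST v → push 57. Stack: [7, 57]
BINARY_OP | → 7 | 57 = 63. Stack: [63]
STORE_FAST r → r=63. Stack: []
LOAD_FAST r → push 63. Stack: [63]
LOAD_CONST → push 5. Stack: [63, 5]
BINARY_OP % → 63 % 5 = 3. Stack: [3]
STORE_FAST t → t=3. Stack: []
LOAD_CONST → push 1. Stack: [1]
LOAD_FAST t → push 3. Stack: [1, 3]
BINARY_OP + → 1 + 3 = 4. Stack: [4]
STORE_FAST s → s=4. Stack: []
LOAD_FAST_LOAD_FAST s,b → push 4,35. Stack: [4, 35]
BINARY_OP ^ → 4 ^ 35 = 39. Stack: [39]
RETURN_VALUE → return 39.

39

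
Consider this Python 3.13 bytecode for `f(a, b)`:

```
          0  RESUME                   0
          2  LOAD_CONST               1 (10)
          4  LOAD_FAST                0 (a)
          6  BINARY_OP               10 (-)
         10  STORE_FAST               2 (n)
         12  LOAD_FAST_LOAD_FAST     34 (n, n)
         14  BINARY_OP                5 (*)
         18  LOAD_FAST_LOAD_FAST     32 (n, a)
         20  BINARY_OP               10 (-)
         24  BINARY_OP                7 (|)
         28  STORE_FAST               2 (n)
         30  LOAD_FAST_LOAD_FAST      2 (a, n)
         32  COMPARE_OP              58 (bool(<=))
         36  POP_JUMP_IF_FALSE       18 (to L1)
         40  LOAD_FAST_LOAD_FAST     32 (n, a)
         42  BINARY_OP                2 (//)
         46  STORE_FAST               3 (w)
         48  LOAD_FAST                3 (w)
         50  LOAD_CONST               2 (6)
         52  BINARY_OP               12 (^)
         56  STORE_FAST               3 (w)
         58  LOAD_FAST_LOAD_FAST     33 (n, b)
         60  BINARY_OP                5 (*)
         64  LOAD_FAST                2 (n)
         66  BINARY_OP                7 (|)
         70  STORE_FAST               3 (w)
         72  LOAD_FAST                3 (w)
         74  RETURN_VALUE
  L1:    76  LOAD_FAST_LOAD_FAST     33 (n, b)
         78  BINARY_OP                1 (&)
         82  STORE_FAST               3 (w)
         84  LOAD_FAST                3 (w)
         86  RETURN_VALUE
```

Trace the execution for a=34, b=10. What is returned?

2

LOAD_CONST → push 10. Stack: [10]
LOAD_FAST a → push 34. Stack: [10, 34]
BINARY_OP - → 10 - 34 = -24. Stack: [-24]
STORE_FAST n → n=-24. Stack: []
LOAD_FAST_LOAD_FAST n,n → push -24,-24. Stack: [-24, -24]
BINARY_OP * → -24 * -24 = 576. Stack: [576]
LOAD_FAST_LOAD_FAST n,a → push -24,34. Stack: [576, -24, 34]
BINARY_OP - → -24 - 34 = -58. Stack: [576, -58]
BINARY_OP | → 576 | -58 = -58. Stack: [-58]
STORE_FAST n → n=-58. Stack: []
LOAD_FAST_LOAD_FAST a,n → push 34,-58. Stack: [34, -58]
COMPARE_OP bool(<=) → 34 vs -58 = False. Stack: [False]
POP_JUMP_IF_FALSE → pop False; jump. Stack: []
LOAD_FAST_LOAD_FAST n,b → push -58,10. Stack: [-58, 10]
BINARY_OP & → -58 & 10 = 2. Stack: [2]
STORE_FAST w → w=2. Stack: []
LOAD_FAST w → push 2. Stack: [2]
RETURN_VALUE → return 2.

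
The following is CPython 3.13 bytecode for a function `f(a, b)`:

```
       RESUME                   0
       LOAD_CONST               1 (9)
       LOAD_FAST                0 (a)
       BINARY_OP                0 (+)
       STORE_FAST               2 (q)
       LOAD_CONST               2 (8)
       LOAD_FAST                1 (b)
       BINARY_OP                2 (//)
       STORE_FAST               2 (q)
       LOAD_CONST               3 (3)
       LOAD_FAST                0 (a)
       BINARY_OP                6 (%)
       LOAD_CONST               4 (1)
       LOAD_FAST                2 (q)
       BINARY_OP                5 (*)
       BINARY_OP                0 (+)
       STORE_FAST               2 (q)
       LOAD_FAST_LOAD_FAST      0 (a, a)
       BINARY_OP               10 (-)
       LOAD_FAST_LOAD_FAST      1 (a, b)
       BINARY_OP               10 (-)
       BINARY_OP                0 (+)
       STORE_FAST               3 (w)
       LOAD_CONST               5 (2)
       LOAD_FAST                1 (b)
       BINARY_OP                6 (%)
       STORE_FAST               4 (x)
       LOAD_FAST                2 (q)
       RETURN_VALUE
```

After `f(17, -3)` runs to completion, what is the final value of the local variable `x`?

-1

LOAD_CONST → push 9. Stack: [9]
LOAD_FAST a → push 17. Stack: [9, 17]
BINARY_OP + → 9 + 17 = 26. Stack: [26]
STORE_FAST q → q=26. Stack: []
LOAD_CONST → push 8. Stack: [8]
LOAD_FAST b → push -3. Stack: [8, -3]
BINARY_OP // → 8 // -3 = -3. Stack: [-3]
STORE_FAST q → q=-3. Stack: []
LOAD_CONST → push 3. Stack: [3]
LOAD_FAST a → push 17. Stack: [3, 17]
BINARY_OP % → 3 % 17 = 3. Stack: [3]
LOAD_CONST → push 1. Stack: [3, 1]
LOAD_FAST q → push -3. Stack: [3, 1, -3]
BINARY_OP * → 1 * -3 = -3. Stack: [3, -3]
BINARY_OP + → 3 + -3 = 0. Stack: [0]
STORE_FAST q → q=0. Stack: []
LOAD_FAST_LOAD_FAST a,a → push 17,17. Stack: [17, 17]
BINARY_OP - → 17 - 17 = 0. Stack: [0]
LOAD_FAST_LOAD_FAST a,b → push 17,-3. Stack: [0, 17, -3]
BINARY_OP - → 17 - -3 = 20. Stack: [0, 20]
BINARY_OP + → 0 + 20 = 20. Stack: [20]
STORE_FAST w → w=20. Stack: []
LOAD_CONST → push 2. Stack: [2]
LOAD_FAST b → push -3. Stack: [2, -3]
BINARY_OP % → 2 % -3 = -1. Stack: [-1]
STORE_FAST x → x=-1. Stack: []
LOAD_FAST q → push 0. Stack: [0]
RETURN_VALUE → return 0.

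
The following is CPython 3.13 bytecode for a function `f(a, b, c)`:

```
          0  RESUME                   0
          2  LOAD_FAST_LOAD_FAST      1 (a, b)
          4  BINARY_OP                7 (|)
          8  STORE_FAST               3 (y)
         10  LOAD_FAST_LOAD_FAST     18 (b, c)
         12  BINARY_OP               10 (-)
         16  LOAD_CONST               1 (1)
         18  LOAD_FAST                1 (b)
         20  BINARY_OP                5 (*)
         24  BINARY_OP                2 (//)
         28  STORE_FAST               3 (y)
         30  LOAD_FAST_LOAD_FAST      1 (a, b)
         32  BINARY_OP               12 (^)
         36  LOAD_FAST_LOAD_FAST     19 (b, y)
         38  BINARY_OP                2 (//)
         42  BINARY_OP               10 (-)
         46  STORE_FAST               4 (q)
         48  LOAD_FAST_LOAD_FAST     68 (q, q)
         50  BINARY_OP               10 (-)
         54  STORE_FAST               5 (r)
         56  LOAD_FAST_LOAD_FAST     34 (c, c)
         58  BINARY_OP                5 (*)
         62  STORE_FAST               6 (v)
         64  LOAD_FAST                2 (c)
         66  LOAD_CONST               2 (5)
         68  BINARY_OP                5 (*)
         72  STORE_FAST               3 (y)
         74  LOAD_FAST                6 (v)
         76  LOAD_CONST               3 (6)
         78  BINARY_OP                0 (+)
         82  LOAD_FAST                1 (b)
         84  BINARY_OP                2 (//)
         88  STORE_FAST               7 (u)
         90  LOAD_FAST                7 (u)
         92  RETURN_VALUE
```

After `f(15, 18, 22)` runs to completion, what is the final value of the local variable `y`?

LOAD_FAST_LOAD_FAST a,b → push 15,18. Stack: [15, 18]
BINARY_OP | → 15 | 18 = 31. Stack: [31]
STORE_FAST y → y=31. Stack: []
LOAD_FAST_LOAD_FAST b,c → push 18,22. Stack: [18, 22]
BINARY_OP - → 18 - 22 = -4. Stack: [-4]
LOAD_CONST → push 1. Stack: [-4, 1]
LOAD_FAST b → push 18. Stack: [-4, 1, 18]
BINARY_OP * → 1 * 18 = 18. Stack: [-4, 18]
BINARY_OP // → -4 // 18 = -1. Stack: [-1]
STORE_FAST y → y=-1. Stack: []
LOAD_FAST_LOAD_FAST a,b → push 15,18. Stack: [15, 18]
BINARY_OP ^ → 15 ^ 18 = 29. Stack: [29]
LOAD_FAST_LOAD_FAST b,y → push 18,-1. Stack: [29, 18, -1]
BINARY_OP // → 18 // -1 = -18. Stack: [29, -18]
BINARY_OP - → 29 - -18 = 47. Stack: [47]
STORE_FAST q → q=47. Stack: []
LOAD_FAST_LOAD_FAST q,q → push 47,47. Stack: [47, 47]
BINARY_OP - → 47 - 47 = 0. Stack: [0]
STORE_FAST r → r=0. Stack: []
LOAD_FAST_LOAD_FAST c,c → push 22,22. Stack: [22, 22]
BINARY_OP * → 22 * 22 = 484. Stack: [484]
STORE_FAST v → v=484. Stack: []
LOAD_FAST c → push 22. Stack: [22]
LOAD_CONST → push 5. Stack: [22, 5]
BINARY_OP * → 22 * 5 = 110. Stack: [110]
STORE_FAST y → y=110. Stack: []
LOAD_FAST v → push 484. Stack: [484]
LOAD_CONST → push 6. Stack: [484, 6]
BINARY_OP + → 484 + 6 = 490. Stack: [490]
LOAD_FAST b → push 18. Stack: [490, 18]
BINARY_OP // → 490 // 18 = 27. Stack: [27]
STORE_FAST u → u=27. Stack: []
LOAD_FAST u → push 27. Stack: [27]
RETURN_VALUE → return 27.

110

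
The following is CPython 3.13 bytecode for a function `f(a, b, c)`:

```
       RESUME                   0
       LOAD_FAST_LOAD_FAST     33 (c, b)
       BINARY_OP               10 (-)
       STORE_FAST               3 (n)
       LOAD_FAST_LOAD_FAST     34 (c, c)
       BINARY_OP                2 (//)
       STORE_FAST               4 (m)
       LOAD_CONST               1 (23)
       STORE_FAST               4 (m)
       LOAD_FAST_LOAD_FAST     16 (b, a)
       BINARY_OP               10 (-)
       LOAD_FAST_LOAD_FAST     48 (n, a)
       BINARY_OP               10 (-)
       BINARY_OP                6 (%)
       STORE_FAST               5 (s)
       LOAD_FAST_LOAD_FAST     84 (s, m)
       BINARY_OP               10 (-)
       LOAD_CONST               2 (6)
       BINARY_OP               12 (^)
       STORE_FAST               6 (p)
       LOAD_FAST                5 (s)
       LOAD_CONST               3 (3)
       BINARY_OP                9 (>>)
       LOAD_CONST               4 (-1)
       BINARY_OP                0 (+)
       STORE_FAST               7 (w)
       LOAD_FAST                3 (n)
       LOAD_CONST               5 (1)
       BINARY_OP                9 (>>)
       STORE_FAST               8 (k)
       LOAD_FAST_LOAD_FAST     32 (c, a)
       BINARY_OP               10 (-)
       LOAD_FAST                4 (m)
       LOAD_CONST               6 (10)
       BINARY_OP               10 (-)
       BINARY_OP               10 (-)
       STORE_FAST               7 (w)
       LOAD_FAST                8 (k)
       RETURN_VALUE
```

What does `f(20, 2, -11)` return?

LOAD_FAST_LOAD_FAST c,b → push -11,2. Stack: [-11, 2]
BINARY_OP - → -11 - 2 = -13. Stack: [-13]
STORE_FAST n → n=-13. Stack: []
LOAD_FAST_LOAD_FAST c,c → push -11,-11. Stack: [-11, -11]
BINARY_OP // → -11 // -11 = 1. Stack: [1]
STORE_FAST m → m=1. Stack: []
LOAD_CONST → push 23. Stack: [23]
STORE_FAST m → m=23. Stack: []
LOAD_FAST_LOAD_FAST b,a → push 2,20. Stack: [2, 20]
BINARY_OP - → 2 - 20 = -18. Stack: [-18]
LOAD_FAST_LOAD_FAST n,a → push -13,20. Stack: [-18, -13, 20]
BINARY_OP - → -13 - 20 = -33. Stack: [-18, -33]
BINARY_OP % → -18 % -33 = -18. Stack: [-18]
STORE_FAST s → s=-18. Stack: []
LOAD_FAST_LOAD_FAST s,m → push -18,23. Stack: [-18, 23]
BINARY_OP - → -18 - 23 = -41. Stack: [-41]
LOAD_CONST → push 6. Stack: [-41, 6]
BINARY_OP ^ → -41 ^ 6 = -47. Stack: [-47]
STORE_FAST p → p=-47. Stack: []
LOAD_FAST s → push -18. Stack: [-18]
LOAD_CONST → push 3. Stack: [-18, 3]
BINARY_OP >> → -18 >> 3 = -3. Stack: [-3]
LOAD_CONST → push -1. Stack: [-3, -1]
BINARY_OP + → -3 + -1 = -4. Stack: [-4]
STORE_FAST w → w=-4. Stack: []
LOAD_FAST n → push -13. Stack: [-13]
LOAD_CONST → push 1. Stack: [-13, 1]
BINARY_OP >> → -13 >> 1 = -7. Stack: [-7]
STORE_FAST k → k=-7. Stack: []
LOAD_FAST_LOAD_FAST c,a → push -11,20. Stack: [-11, 20]
BINARY_OP - → -11 - 20 = -31. Stack: [-31]
LOAD_FAST m → push 23. Stack: [-31, 23]
LOAD_CONST → push 10. Stack: [-31, 23, 10]
BINARY_OP - → 23 - 10 = 13. Stack: [-31, 13]
BINARY_OP - → -31 - 13 = -44. Stack: [-44]
STORE_FAST w → w=-44. Stack: []
LOAD_FAST k → push -7. Stack: [-7]
RETURN_VALUE → return -7.

-7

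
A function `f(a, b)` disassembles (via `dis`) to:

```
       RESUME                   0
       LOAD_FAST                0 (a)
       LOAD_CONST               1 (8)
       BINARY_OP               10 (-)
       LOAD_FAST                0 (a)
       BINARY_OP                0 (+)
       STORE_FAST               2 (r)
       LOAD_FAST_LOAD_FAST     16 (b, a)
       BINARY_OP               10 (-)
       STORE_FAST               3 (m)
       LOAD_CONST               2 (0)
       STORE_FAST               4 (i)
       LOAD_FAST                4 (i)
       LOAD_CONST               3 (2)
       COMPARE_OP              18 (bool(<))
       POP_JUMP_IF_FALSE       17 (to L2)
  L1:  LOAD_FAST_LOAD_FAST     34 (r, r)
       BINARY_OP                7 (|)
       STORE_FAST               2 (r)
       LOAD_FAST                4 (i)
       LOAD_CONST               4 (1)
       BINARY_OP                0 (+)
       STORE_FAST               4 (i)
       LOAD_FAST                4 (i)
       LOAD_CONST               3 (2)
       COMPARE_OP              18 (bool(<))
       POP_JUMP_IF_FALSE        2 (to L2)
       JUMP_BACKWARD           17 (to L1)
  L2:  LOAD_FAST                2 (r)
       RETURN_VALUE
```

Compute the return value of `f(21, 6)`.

34

LOAD_FAST a → push 21. Stack: [21]
LOAD_CONST → push 8. Stack: [21, 8]
BINARY_OP - → 21 - 8 = 13. Stack: [13]
LOAD_FAST a → push 21. Stack: [13, 21]
BINARY_OP + → 13 + 21 = 34. Stack: [34]
STORE_FAST r → r=34. Stack: []
LOAD_FAST_LOAD_FAST b,a → push 6,21. Stack: [6, 21]
BINARY_OP - → 6 - 21 = -15. Stack: [-15]
STORE_FAST m → m=-15. Stack: []
LOAD_CONST → push 0. Stack: [0]
STORE_FAST i → i=0. Stack: []
LOAD_FAST i → push 0. Stack: [0]
LOAD_CONST → push 2. Stack: [0, 2]
COMPARE_OP bool(<) → 0 vs 2 = True. Stack: [True]
POP_JUMP_IF_FALSE → pop True; no jump. Stack: []
LOAD_FAST_LOAD_FAST r,r → push 34,34. Stack: [34, 34]
BINARY_OP | → 34 | 34 = 34. Stack: [34]
STORE_FAST r → r=34. Stack: []
LOAD_FAST i → push 0. Stack: [0]
LOAD_CONST → push 1. Stack: [0, 1]
BINARY_OP + → 0 + 1 = 1. Stack: [1]
STORE_FAST i → i=1. Stack: []
LOAD_FAST i → push 1. Stack: [1]
LOAD_CONST → push 2. Stack: [1, 2]
COMPARE_OP bool(<) → 1 vs 2 = True. Stack: [True]
POP_JUMP_IF_FALSE → pop True; no jump. Stack: []
LOAD_FAST_LOAD_FAST r,r → push 34,34. Stack: [34, 34]
BINARY_OP | → 34 | 34 = 34. Stack: [34]
STORE_FAST r → r=34. Stack: []
LOAD_FAST i → push 1. Stack: [1]
LOAD_CONST → push 1. Stack: [1, 1]
BINARY_OP + → 1 + 1 = 2. Stack: [2]
STORE_FAST i → i=2. Stack: []
LOAD_FAST i → push 2. Stack: [2]
LOAD_CONST → push 2. Stack: [2, 2]
COMPARE_OP bool(<) → 2 vs 2 = False. Stack: [False]
POP_JUMP_IF_FALSE → pop False; jump. Stack: []
LOAD_FAST r → push 34. Stack: [34]
RETURN_VALUE → return 34.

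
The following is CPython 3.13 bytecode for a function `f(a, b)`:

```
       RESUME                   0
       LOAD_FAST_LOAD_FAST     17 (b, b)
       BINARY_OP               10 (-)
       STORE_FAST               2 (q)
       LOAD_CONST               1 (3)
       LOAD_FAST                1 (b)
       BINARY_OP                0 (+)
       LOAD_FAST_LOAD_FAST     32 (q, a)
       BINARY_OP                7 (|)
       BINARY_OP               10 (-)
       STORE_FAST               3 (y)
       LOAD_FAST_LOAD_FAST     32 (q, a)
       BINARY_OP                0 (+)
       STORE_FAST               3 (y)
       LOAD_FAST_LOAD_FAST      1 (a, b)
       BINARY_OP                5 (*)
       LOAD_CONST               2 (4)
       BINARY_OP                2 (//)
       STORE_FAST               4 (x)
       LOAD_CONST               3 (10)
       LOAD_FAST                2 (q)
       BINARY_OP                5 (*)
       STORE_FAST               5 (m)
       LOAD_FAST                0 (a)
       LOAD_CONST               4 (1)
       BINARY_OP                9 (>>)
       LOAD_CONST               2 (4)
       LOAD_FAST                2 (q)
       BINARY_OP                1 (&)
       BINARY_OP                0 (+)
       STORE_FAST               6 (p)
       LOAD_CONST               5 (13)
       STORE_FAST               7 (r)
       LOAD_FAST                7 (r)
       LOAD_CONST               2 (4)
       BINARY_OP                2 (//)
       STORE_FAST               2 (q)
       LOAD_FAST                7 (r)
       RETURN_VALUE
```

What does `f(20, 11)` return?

LOAD_FAST_LOAD_FAST b,b → push 11,11. Stack: [11, 11]
BINARY_OP - → 11 - 11 = 0. Stack: [0]
STORE_FAST q → q=0. Stack: []
LOAD_CONST → push 3. Stack: [3]
LOAD_FAST b → push 11. Stack: [3, 11]
BINARY_OP + → 3 + 11 = 14. Stack: [14]
LOAD_FAST_LOAD_FAST q,a → push 0,20. Stack: [14, 0, 20]
BINARY_OP | → 0 | 20 = 20. Stack: [14, 20]
BINARY_OP - → 14 - 20 = -6. Stack: [-6]
STORE_FAST y → y=-6. Stack: []
LOAD_FAST_LOAD_FAST q,a → push 0,20. Stack: [0, 20]
BINARY_OP + → 0 + 20 = 20. Stack: [20]
STORE_FAST y → y=20. Stack: []
LOAD_FAST_LOAD_FAST a,b → push 20,11. Stack: [20, 11]
BINARY_OP * → 20 * 11 = 220. Stack: [220]
LOAD_CONST → push 4. Stack: [220, 4]
BINARY_OP // → 220 // 4 = 55. Stack: [55]
STORE_FAST x → x=55. Stack: []
LOAD_CONST → push 10. Stack: [10]
LOAD_FAST q → push 0. Stack: [10, 0]
BINARY_OP * → 10 * 0 = 0. Stack: [0]
STORE_FAST m → m=0. Stack: []
LOAD_FAST a → push 20. Stack: [20]
LOAD_CONST → push 1. Stack: [20, 1]
BINARY_OP >> → 20 >> 1 = 10. Stack: [10]
LOAD_CONST → push 4. Stack: [10, 4]
LOAD_FAST q → push 0. Stack: [10, 4, 0]
BINARY_OP & → 4 & 0 = 0. Stack: [10, 0]
BINARY_OP + → 10 + 0 = 10. Stack: [10]
STORE_FAST p → p=10. Stack: []
LOAD_CONST → push 13. Stack: [13]
STORE_FAST r → r=13. Stack: []
LOAD_FAST r → push 13. Stack: [13]
LOAD_CONST → push 4. Stack: [13, 4]
BINARY_OP // → 13 // 4 = 3. Stack: [3]
STORE_FAST q → q=3. Stack: []
LOAD_FAST r → push 13. Stack: [13]
RETURN_VALUE → return 13.

13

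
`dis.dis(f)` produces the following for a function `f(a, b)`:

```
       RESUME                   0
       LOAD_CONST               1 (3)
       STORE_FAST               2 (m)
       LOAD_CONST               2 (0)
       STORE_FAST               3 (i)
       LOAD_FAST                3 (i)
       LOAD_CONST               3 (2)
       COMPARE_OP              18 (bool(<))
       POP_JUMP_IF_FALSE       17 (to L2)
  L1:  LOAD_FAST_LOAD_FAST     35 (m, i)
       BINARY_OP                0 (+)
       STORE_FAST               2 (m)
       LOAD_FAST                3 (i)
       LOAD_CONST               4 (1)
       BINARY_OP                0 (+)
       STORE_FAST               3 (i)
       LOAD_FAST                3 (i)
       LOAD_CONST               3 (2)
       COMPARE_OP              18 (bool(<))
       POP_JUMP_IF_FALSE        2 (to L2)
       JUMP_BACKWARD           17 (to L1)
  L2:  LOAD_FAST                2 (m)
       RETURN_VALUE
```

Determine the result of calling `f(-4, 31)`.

LOAD_CONST → push 3. Stack: [3]
STORE_FAST m → m=3. Stack: []
LOAD_CONST → push 0. Stack: [0]
STORE_FAST i → i=0. Stack: []
LOAD_FAST i → push 0. Stack: [0]
LOAD_CONST → push 2. Stack: [0, 2]
COMPARE_OP bool(<) → 0 vs 2 = True. Stack: [True]
POP_JUMP_IF_FALSE → pop True; no jump. Stack: []
LOAD_FAST_LOAD_FAST m,i → push 3,0. Stack: [3, 0]
BINARY_OP + → 3 + 0 = 3. Stack: [3]
STORE_FAST m → m=3. Stack: []
LOAD_FAST i → push 0. Stack: [0]
LOAD_CONST → push 1. Stack: [0, 1]
BINARY_OP + → 0 + 1 = 1. Stack: [1]
STORE_FAST i → i=1. Stack: []
LOAD_FAST i → push 1. Stack: [1]
LOAD_CONST → push 2. Stack: [1, 2]
COMPARE_OP bool(<) → 1 vs 2 = True. Stack: [True]
POP_JUMP_IF_FALSE → pop True; no jump. Stack: []
LOAD_FAST_LOAD_FAST m,i → push 3,1. Stack: [3, 1]
BINARY_OP + → 3 + 1 = 4. Stack: [4]
STORE_FAST m → m=4. Stack: []
LOAD_FAST i → push 1. Stack: [1]
LOAD_CONST → push 1. Stack: [1, 1]
BINARY_OP + → 1 + 1 = 2. Stack: [2]
STORE_FAST i → i=2. Stack: []
LOAD_FAST i → push 2. Stack: [2]
LOAD_CONST → push 2. Stack: [2, 2]
COMPARE_OP bool(<) → 2 vs 2 = False. Stack: [False]
POP_JUMP_IF_FALSE → pop False; jump. Stack: []
LOAD_FAST m → push 4. Stack: [4]
RETURN_VALUE → return 4.

4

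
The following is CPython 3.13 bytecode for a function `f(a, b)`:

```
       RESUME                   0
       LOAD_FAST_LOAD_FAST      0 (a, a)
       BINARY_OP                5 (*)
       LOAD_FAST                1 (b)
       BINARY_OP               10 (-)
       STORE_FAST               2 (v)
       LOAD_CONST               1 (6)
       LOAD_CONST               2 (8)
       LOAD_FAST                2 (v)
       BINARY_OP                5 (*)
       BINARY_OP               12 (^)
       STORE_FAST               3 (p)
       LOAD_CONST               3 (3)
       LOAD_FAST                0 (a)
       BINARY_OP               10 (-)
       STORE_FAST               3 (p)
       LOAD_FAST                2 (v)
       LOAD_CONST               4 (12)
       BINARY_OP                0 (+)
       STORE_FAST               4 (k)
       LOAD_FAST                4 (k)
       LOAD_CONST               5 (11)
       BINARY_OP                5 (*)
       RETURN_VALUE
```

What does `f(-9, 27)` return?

LOAD_FAST_LOAD_FAST a,a → push -9,-9. Stack: [-9, -9]
BINARY_OP * → -9 * -9 = 81. Stack: [81]
LOAD_FAST b → push 27. Stack: [81, 27]
BINARY_OP - → 81 - 27 = 54. Stack: [54]
STORE_FAST v → v=54. Stack: []
LOAD_CONST → push 6. Stack: [6]
LOAD_CONST → push 8. Stack: [6, 8]
LOAD_FAST v → push 54. Stack: [6, 8, 54]
BINARY_OP * → 8 * 54 = 432. Stack: [6, 432]
BINARY_OP ^ → 6 ^ 432 = 438. Stack: [438]
STORE_FAST p → p=438. Stack: []
LOAD_CONST → push 3. Stack: [3]
LOAD_FAST a → push -9. Stack: [3, -9]
BINARY_OP - → 3 - -9 = 12. Stack: [12]
STORE_FAST p → p=12. Stack: []
LOAD_FAST v → push 54. Stack: [54]
LOAD_CONST → push 12. Stack: [54, 12]
BINARY_OP + → 54 + 12 = 66. Stack: [66]
STORE_FAST k → k=66. Stack: []
LOAD_FAST k → push 66. Stack: [66]
LOAD_CONST → push 11. Stack: [66, 11]
BINARY_OP * → 66 * 11 = 726. Stack: [726]
RETURN_VALUE → return 726.

726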